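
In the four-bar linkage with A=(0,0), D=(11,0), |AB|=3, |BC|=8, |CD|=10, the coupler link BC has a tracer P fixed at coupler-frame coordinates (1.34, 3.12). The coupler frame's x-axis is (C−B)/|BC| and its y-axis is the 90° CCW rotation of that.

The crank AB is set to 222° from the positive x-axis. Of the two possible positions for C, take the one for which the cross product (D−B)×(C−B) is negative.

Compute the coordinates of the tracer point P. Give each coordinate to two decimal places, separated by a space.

A=(0,0), D=(11.00,0)
B = A + 3.00·(cos222°, sin222°) = (-2.2294, -2.0074)
|BD| = 13.3809
circle(B,8.00) ∩ circle(D,10.00): a=5.3452, h=5.9522
  candidates: C₊=(2.1624,4.6793) cross=79.645; C₋=(3.9482,-7.0903) cross=-79.645
  mode - wants cross < 0 → take C=(3.9482,-7.0903) (cross=-79.645)
ex = (C−B)/|BC| = (0.7722,-0.6354); ey = (0.6354,0.7722)
P = B + 1.34·ex + 3.12·ey = (0.7877,-0.4495)

0.79 -0.45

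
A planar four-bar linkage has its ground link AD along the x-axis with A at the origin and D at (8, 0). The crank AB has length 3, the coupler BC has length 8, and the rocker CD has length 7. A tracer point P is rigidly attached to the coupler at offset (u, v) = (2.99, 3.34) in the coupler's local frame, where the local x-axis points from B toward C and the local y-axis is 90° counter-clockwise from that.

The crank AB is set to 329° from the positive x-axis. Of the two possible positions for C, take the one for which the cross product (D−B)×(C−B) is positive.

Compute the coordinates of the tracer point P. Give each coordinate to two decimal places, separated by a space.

A=(0,0), D=(8.00,0)
B = A + 3.00·(cos329°, sin329°) = (2.5715, -1.5451)
|BD| = 5.6441
circle(B,8.00) ∩ circle(D,7.00): a=4.1509, h=6.8389
  candidates: C₊=(4.6916,6.1688) cross=38.599; C₋=(8.4360,-6.9864) cross=-38.599
  mode + wants cross > 0 → take C=(4.6916,6.1688) (cross=38.599)
ex = (C−B)/|BC| = (0.2650,0.9642); ey = (-0.9642,0.2650)
P = B + 2.99·ex + 3.34·ey = (0.1433,2.2231)

0.14 2.22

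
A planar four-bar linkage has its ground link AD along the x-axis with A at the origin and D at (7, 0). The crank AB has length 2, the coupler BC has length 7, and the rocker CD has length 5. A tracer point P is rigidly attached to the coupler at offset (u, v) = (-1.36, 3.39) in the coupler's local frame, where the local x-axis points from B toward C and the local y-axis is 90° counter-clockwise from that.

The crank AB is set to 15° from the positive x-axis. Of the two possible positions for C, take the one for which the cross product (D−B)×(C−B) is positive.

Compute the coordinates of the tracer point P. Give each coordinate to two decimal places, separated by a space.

A=(0,0), D=(7.00,0)
B = A + 2.00·(cos15°, sin15°) = (1.9319, 0.5176)
|BD| = 5.0945
circle(B,7.00) ∩ circle(D,5.00): a=4.9027, h=4.9963
  candidates: C₊=(7.3169,4.9899) cross=25.454; C₋=(6.3015,-4.9510) cross=-25.454
  mode + wants cross > 0 → take C=(7.3169,4.9899) (cross=25.454)
ex = (C−B)/|BC| = (0.7693,0.6389); ey = (-0.6389,0.7693)
P = B + -1.36·ex + 3.39·ey = (-1.2803,2.2566)

-1.28 2.26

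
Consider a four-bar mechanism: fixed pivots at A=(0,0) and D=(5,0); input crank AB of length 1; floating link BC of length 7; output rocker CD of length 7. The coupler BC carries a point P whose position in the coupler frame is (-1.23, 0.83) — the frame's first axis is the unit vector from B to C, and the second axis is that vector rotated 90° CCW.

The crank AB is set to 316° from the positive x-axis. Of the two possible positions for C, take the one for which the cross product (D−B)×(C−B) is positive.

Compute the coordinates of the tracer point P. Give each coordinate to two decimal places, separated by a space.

A=(0,0), D=(5.00,0)
B = A + 1.00·(cos316°, sin316°) = (0.7193, -0.6947)
|BD| = 4.3367
circle(B,7.00) ∩ circle(D,7.00): a=2.1683, h=6.6557
  candidates: C₊=(1.7935,6.2224) cross=28.863; C₋=(3.9258,-6.9171) cross=-28.863
  mode + wants cross > 0 → take C=(1.7935,6.2224) (cross=28.863)
ex = (C−B)/|BC| = (0.1535,0.9882); ey = (-0.9882,0.1535)
P = B + -1.23·ex + 0.83·ey = (-0.2896,-1.7827)

-0.29 -1.78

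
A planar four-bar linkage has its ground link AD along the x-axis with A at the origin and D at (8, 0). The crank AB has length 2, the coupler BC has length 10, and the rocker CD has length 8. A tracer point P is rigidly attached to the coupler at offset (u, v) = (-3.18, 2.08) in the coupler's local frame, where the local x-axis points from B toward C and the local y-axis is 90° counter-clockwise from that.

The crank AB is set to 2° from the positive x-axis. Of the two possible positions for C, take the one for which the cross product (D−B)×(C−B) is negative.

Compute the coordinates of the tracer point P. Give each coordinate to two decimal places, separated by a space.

A=(0,0), D=(8.00,0)
B = A + 2.00·(cos2°, sin2°) = (1.9988, 0.0698)
|BD| = 6.0016
circle(B,10.00) ∩ circle(D,8.00): a=6.0000, h=8.0000
  candidates: C₊=(8.0914,7.9995) cross=48.013; C₋=(7.9053,-7.9994) cross=-48.013
  mode - wants cross < 0 → take C=(7.9053,-7.9994) (cross=-48.013)
ex = (C−B)/|BC| = (0.5907,-0.8069); ey = (0.8069,0.5907)
P = B + -3.18·ex + 2.08·ey = (1.7989,3.8644)

1.80 3.86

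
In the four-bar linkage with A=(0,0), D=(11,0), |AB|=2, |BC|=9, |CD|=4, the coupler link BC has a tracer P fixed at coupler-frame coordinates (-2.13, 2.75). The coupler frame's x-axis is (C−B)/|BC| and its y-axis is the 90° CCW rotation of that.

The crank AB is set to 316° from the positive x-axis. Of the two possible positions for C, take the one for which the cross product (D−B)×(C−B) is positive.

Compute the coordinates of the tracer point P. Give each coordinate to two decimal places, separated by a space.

-1.84 -0.23

A=(0,0), D=(11.00,0)
B = A + 2.00·(cos316°, sin316°) = (1.4387, -1.3893)
|BD| = 9.6617
circle(B,9.00) ∩ circle(D,4.00): a=8.1947, h=3.7212
  candidates: C₊=(9.0131,3.4716) cross=35.954; C₋=(10.0833,-3.8935) cross=-35.954
  mode + wants cross > 0 → take C=(9.0131,3.4716) (cross=35.954)
ex = (C−B)/|BC| = (0.8416,0.5401); ey = (-0.5401,0.8416)
P = B + -2.13·ex + 2.75·ey = (-1.8392,-0.2253)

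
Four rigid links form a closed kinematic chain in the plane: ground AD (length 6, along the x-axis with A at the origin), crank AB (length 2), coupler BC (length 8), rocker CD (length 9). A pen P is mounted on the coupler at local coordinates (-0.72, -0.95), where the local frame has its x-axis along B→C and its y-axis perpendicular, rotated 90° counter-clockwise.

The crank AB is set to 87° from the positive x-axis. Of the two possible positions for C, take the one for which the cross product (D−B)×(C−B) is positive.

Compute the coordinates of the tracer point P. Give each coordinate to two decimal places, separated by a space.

0.54 0.89

A=(0,0), D=(6.00,0)
B = A + 2.00·(cos87°, sin87°) = (0.1047, 1.9973)
|BD| = 6.2245
circle(B,8.00) ∩ circle(D,9.00): a=1.7467, h=7.8070
  candidates: C₊=(4.2640,8.8310) cross=48.594; C₋=(-0.7461,-5.9574) cross=-48.594
  mode + wants cross > 0 → take C=(4.2640,8.8310) (cross=48.594)
ex = (C−B)/|BC| = (0.5199,0.8542); ey = (-0.8542,0.5199)
P = B + -0.72·ex + -0.95·ey = (0.5418,0.8883)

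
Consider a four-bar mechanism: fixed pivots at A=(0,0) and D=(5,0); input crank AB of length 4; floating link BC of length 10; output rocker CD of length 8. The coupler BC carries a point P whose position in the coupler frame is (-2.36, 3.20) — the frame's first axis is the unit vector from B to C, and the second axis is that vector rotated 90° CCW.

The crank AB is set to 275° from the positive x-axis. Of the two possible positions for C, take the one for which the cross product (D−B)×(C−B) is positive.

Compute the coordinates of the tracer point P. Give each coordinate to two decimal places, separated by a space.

A=(0,0), D=(5.00,0)
B = A + 4.00·(cos275°, sin275°) = (0.3486, -3.9848)
|BD| = 6.1248
circle(B,10.00) ∩ circle(D,8.00): a=6.0013, h=7.9990
  candidates: C₊=(-0.2980,5.9943) cross=48.993; C₋=(10.1103,-6.1551) cross=-48.993
  mode + wants cross > 0 → take C=(-0.2980,5.9943) (cross=48.993)
ex = (C−B)/|BC| = (-0.0647,0.9979); ey = (-0.9979,-0.0647)
P = B + -2.36·ex + 3.20·ey = (-2.6921,-6.5467)

-2.69 -6.55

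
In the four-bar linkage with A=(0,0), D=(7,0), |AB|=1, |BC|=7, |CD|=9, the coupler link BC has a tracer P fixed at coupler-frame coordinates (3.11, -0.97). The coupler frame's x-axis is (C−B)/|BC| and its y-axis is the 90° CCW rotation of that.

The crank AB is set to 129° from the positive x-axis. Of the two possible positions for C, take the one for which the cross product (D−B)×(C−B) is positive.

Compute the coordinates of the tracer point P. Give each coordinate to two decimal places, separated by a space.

1.36 3.36

A=(0,0), D=(7.00,0)
B = A + 1.00·(cos129°, sin129°) = (-0.6293, 0.7771)
|BD| = 7.6688
circle(B,7.00) ∩ circle(D,9.00): a=1.7480, h=6.7782
  candidates: C₊=(1.7966,7.3433) cross=51.981; C₋=(0.4228,-6.1433) cross=-51.981
  mode + wants cross > 0 → take C=(1.7966,7.3433) (cross=51.981)
ex = (C−B)/|BC| = (0.3466,0.9380); ey = (-0.9380,0.3466)
P = B + 3.11·ex + -0.97·ey = (1.3584,3.3582)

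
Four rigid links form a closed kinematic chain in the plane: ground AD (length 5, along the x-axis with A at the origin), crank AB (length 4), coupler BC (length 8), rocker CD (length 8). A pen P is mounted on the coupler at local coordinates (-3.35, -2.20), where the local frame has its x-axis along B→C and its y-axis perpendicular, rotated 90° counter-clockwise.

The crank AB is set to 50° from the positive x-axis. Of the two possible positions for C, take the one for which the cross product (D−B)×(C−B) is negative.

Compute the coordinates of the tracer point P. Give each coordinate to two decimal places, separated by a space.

A=(0,0), D=(5.00,0)
B = A + 4.00·(cos50°, sin50°) = (2.5712, 3.0642)
|BD| = 3.9101
circle(B,8.00) ∩ circle(D,8.00): a=1.9550, h=7.7574
  candidates: C₊=(9.8648,6.3509) cross=30.332; C₋=(-2.2937,-3.2867) cross=-30.332
  mode - wants cross < 0 → take C=(-2.2937,-3.2867) (cross=-30.332)
ex = (C−B)/|BC| = (-0.6081,-0.7939); ey = (0.7939,-0.6081)
P = B + -3.35·ex + -2.20·ey = (2.8618,7.0614)

2.86 7.06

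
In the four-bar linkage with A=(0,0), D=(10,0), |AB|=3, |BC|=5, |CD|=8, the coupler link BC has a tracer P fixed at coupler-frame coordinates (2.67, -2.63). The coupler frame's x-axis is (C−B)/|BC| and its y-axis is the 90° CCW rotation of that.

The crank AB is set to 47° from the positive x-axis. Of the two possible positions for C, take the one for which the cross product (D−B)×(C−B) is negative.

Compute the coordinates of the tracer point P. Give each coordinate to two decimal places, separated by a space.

-0.33 -0.70

A=(0,0), D=(10.00,0)
B = A + 3.00·(cos47°, sin47°) = (2.0460, 2.1941)
|BD| = 8.2511
circle(B,5.00) ∩ circle(D,8.00): a=1.7622, h=4.6792
  candidates: C₊=(4.9890,6.2362) cross=38.608; C₋=(2.5005,-2.7852) cross=-38.608
  mode - wants cross < 0 → take C=(2.5005,-2.7852) (cross=-38.608)
ex = (C−B)/|BC| = (0.0909,-0.9959); ey = (0.9959,0.0909)
P = B + 2.67·ex + -2.63·ey = (-0.3304,-0.7040)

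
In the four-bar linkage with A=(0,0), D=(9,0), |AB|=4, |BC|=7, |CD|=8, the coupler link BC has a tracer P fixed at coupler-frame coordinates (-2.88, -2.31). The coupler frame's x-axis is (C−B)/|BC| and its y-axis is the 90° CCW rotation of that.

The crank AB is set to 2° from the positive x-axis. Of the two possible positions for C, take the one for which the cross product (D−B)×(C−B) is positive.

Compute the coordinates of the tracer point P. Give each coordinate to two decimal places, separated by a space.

5.78 -3.09

A=(0,0), D=(9.00,0)
B = A + 4.00·(cos2°, sin2°) = (3.9976, 0.1396)
|BD| = 5.0044
circle(B,7.00) ∩ circle(D,8.00): a=1.0035, h=6.9277
  candidates: C₊=(5.1939,7.0366) cross=34.669; C₋=(4.8074,-6.8134) cross=-34.669
  mode + wants cross > 0 → take C=(5.1939,7.0366) (cross=34.669)
ex = (C−B)/|BC| = (0.1709,0.9853); ey = (-0.9853,0.1709)
P = B + -2.88·ex + -2.31·ey = (5.7814,-3.0928)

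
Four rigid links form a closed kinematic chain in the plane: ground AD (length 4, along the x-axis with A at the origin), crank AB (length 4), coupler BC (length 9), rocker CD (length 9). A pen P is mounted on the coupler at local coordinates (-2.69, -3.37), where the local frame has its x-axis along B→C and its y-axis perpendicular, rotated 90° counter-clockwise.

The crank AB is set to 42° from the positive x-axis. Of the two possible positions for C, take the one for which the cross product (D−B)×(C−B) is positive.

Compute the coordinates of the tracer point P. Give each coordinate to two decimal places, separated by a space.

A=(0,0), D=(4.00,0)
B = A + 4.00·(cos42°, sin42°) = (2.9726, 2.6765)
|BD| = 2.8669
circle(B,9.00) ∩ circle(D,9.00): a=1.4335, h=8.8851
  candidates: C₊=(11.7813,4.5224) cross=25.473; C₋=(-4.8087,-1.8459) cross=-25.473
  mode + wants cross > 0 → take C=(11.7813,4.5224) (cross=25.473)
ex = (C−B)/|BC| = (0.9787,0.2051); ey = (-0.2051,0.9787)
P = B + -2.69·ex + -3.37·ey = (1.0309,-1.1735)

1.03 -1.17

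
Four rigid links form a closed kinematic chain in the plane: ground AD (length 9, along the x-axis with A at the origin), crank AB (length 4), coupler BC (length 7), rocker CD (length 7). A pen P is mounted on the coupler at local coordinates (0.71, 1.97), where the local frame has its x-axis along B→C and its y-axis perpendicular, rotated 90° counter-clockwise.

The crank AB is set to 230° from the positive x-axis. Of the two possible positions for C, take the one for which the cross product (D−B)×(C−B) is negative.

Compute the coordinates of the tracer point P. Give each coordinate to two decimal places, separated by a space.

-1.33 -1.37

A=(0,0), D=(9.00,0)
B = A + 4.00·(cos230°, sin230°) = (-2.5712, -3.0642)
|BD| = 11.9700
circle(B,7.00) ∩ circle(D,7.00): a=5.9850, h=3.6304
  candidates: C₊=(2.2851,1.9773) cross=43.456; C₋=(4.1438,-5.0415) cross=-43.456
  mode - wants cross < 0 → take C=(4.1438,-5.0415) (cross=-43.456)
ex = (C−B)/|BC| = (0.9593,-0.2825); ey = (0.2825,0.9593)
P = B + 0.71·ex + 1.97·ey = (-1.3336,-1.3750)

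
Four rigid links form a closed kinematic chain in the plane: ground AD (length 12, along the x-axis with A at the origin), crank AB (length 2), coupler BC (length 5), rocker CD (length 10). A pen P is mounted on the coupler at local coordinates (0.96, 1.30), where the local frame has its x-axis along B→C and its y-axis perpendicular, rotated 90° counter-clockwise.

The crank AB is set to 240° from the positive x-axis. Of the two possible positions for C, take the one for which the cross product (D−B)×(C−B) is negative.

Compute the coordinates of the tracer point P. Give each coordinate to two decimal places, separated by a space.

A=(0,0), D=(12.00,0)
B = A + 2.00·(cos240°, sin240°) = (-1.0000, -1.7321)
|BD| = 13.1149
circle(B,5.00) ∩ circle(D,10.00): a=3.6981, h=3.3651
  candidates: C₊=(2.2213,2.0920) cross=44.133; C₋=(3.1101,-4.5793) cross=-44.133
  mode - wants cross < 0 → take C=(3.1101,-4.5793) (cross=-44.133)
ex = (C−B)/|BC| = (0.8220,-0.5695); ey = (0.5695,0.8220)
P = B + 0.96·ex + 1.30·ey = (0.5294,-1.2101)

0.53 -1.21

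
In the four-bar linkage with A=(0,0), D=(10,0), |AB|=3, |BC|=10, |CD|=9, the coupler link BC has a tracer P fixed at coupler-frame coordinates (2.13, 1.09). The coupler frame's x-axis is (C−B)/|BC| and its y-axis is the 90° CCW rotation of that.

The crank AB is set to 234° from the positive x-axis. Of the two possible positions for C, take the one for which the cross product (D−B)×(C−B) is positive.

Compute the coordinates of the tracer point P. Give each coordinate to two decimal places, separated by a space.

A=(0,0), D=(10.00,0)
B = A + 3.00·(cos234°, sin234°) = (-1.7634, -2.4271)
|BD| = 12.0111
circle(B,10.00) ∩ circle(D,9.00): a=6.7965, h=7.3354
  candidates: C₊=(3.4107,6.1303) cross=88.106; C₋=(6.3752,-8.2378) cross=-88.106
  mode + wants cross > 0 → take C=(3.4107,6.1303) (cross=88.106)
ex = (C−B)/|BC| = (0.5174,0.8557); ey = (-0.8557,0.5174)
P = B + 2.13·ex + 1.09·ey = (-1.5940,-0.0404)

-1.59 -0.04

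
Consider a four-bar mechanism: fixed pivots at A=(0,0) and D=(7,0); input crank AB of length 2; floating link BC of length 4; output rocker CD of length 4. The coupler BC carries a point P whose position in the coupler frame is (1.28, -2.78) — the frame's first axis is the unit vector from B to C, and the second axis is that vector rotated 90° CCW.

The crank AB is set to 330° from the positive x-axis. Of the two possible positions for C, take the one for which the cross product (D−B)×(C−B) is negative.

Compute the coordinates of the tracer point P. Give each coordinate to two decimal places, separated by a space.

A=(0,0), D=(7.00,0)
B = A + 2.00·(cos330°, sin330°) = (1.7321, -1.0000)
|BD| = 5.3620
circle(B,4.00) ∩ circle(D,4.00): a=2.6810, h=2.9685
  candidates: C₊=(3.8124,2.4165) cross=15.917; C₋=(4.9196,-3.4165) cross=-15.917
  mode - wants cross < 0 → take C=(4.9196,-3.4165) (cross=-15.917)
ex = (C−B)/|BC| = (0.7969,-0.6041); ey = (0.6041,0.7969)
P = B + 1.28·ex + -2.78·ey = (1.0726,-3.9886)

1.07 -3.99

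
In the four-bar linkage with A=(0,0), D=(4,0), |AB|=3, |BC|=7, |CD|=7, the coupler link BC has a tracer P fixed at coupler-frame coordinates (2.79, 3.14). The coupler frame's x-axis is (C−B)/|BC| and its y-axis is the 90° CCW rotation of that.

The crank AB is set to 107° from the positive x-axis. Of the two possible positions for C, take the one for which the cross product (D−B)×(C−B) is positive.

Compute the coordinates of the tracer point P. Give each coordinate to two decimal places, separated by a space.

A=(0,0), D=(4.00,0)
B = A + 3.00·(cos107°, sin107°) = (-0.8771, 2.8689)
|BD| = 5.6583
circle(B,7.00) ∩ circle(D,7.00): a=2.8292, h=6.4028
  candidates: C₊=(4.8078,6.9532) cross=36.229; C₋=(-1.6849,-4.0843) cross=-36.229
  mode + wants cross > 0 → take C=(4.8078,6.9532) (cross=36.229)
ex = (C−B)/|BC| = (0.8121,0.5835); ey = (-0.5835,0.8121)
P = B + 2.79·ex + 3.14·ey = (-0.4434,7.0469)

-0.44 7.05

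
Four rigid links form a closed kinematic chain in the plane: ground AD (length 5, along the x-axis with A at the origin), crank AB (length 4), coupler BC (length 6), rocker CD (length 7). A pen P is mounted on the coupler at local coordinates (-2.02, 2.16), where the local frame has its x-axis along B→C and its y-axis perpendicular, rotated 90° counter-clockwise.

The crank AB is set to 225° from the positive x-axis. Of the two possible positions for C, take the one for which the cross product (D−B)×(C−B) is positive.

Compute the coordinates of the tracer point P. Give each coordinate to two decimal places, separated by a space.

-5.42 -4.25

A=(0,0), D=(5.00,0)
B = A + 4.00·(cos225°, sin225°) = (-2.8284, -2.8284)
|BD| = 8.3237
circle(B,6.00) ∩ circle(D,7.00): a=3.3810, h=4.9567
  candidates: C₊=(-1.3330,2.9822) cross=41.258; C₋=(2.0357,-6.3413) cross=-41.258
  mode + wants cross > 0 → take C=(-1.3330,2.9822) (cross=41.258)
ex = (C−B)/|BC| = (0.2492,0.9684); ey = (-0.9684,0.2492)
P = B + -2.02·ex + 2.16·ey = (-5.4237,-4.2463)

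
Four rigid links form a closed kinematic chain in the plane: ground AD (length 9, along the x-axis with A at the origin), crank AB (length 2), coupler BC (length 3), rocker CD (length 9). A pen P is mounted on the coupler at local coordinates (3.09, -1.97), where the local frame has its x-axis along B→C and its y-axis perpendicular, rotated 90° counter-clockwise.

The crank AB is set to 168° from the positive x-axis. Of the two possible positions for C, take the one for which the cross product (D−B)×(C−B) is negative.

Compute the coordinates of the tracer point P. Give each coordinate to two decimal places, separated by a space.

-1.17 -3.16

A=(0,0), D=(9.00,0)
B = A + 2.00·(cos168°, sin168°) = (-1.9563, 0.4158)
|BD| = 10.9642
circle(B,3.00) ∩ circle(D,9.00): a=2.1987, h=2.0410
  candidates: C₊=(0.3182,2.3720) cross=22.378; C₋=(0.1634,-1.7071) cross=-22.378
  mode - wants cross < 0 → take C=(0.1634,-1.7071) (cross=-22.378)
ex = (C−B)/|BC| = (0.7066,-0.7077); ey = (0.7077,0.7066)
P = B + 3.09·ex + -1.97·ey = (-1.1671,-3.1627)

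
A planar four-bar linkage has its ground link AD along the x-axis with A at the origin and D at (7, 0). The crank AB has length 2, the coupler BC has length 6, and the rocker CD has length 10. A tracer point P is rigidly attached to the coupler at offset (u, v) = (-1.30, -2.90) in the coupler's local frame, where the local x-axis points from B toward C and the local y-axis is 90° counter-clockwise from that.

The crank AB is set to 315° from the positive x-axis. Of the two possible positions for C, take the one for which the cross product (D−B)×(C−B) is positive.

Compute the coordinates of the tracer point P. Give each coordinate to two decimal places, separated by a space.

A=(0,0), D=(7.00,0)
B = A + 2.00·(cos315°, sin315°) = (1.4142, -1.4142)
|BD| = 5.7620
circle(B,6.00) ∩ circle(D,10.00): a=-2.6726, h=5.3719
  candidates: C₊=(-2.4951,3.1374) cross=30.953; C₋=(0.1418,-7.2778) cross=-30.953
  mode + wants cross > 0 → take C=(-2.4951,3.1374) (cross=30.953)
ex = (C−B)/|BC| = (-0.6515,0.7586); ey = (-0.7586,-0.6515)
P = B + -1.30·ex + -2.90·ey = (4.4612,-0.5109)

4.46 -0.51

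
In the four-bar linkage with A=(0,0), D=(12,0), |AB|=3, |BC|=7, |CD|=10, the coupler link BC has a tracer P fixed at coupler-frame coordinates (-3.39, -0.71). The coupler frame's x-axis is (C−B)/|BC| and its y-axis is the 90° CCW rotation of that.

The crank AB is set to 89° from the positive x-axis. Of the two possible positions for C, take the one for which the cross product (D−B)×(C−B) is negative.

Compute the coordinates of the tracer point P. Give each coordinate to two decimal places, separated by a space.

A=(0,0), D=(12.00,0)
B = A + 3.00·(cos89°, sin89°) = (0.0524, 2.9995)
|BD| = 12.3184
circle(B,7.00) ∩ circle(D,10.00): a=4.0891, h=5.6815
  candidates: C₊=(5.4019,7.5143) cross=69.987; C₋=(2.6350,-3.5066) cross=-69.987
  mode - wants cross < 0 → take C=(2.6350,-3.5066) (cross=-69.987)
ex = (C−B)/|BC| = (0.3689,-0.9295); ey = (0.9295,0.3689)
P = B + -3.39·ex + -0.71·ey = (-1.8583,5.8884)

-1.86 5.89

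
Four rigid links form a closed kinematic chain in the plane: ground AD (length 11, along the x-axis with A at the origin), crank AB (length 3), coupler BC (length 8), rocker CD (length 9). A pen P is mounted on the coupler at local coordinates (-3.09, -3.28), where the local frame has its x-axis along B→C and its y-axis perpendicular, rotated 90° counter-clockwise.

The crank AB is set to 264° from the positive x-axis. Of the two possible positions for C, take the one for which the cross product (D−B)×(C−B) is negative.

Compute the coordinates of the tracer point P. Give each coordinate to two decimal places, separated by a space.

-4.73 -3.87

A=(0,0), D=(11.00,0)
B = A + 3.00·(cos264°, sin264°) = (-0.3136, -2.9836)
|BD| = 11.7004
circle(B,8.00) ∩ circle(D,9.00): a=5.1237, h=6.1439
  candidates: C₊=(3.0741,4.2638) cross=71.886; C₋=(6.2074,-7.6178) cross=-71.886
  mode - wants cross < 0 → take C=(6.2074,-7.6178) (cross=-71.886)
ex = (C−B)/|BC| = (0.8151,-0.5793); ey = (0.5793,0.8151)
P = B + -3.09·ex + -3.28·ey = (-4.7324,-3.8672)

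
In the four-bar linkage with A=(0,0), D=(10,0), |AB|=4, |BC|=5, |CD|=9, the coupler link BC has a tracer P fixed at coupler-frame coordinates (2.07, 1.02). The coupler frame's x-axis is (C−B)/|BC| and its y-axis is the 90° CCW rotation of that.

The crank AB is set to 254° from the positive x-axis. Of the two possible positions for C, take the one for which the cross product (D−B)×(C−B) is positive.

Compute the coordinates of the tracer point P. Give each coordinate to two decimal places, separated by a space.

-1.14 -1.54

A=(0,0), D=(10.00,0)
B = A + 4.00·(cos254°, sin254°) = (-1.1025, -3.8450)
|BD| = 11.7495
circle(B,5.00) ∩ circle(D,9.00): a=3.4917, h=3.5789
  candidates: C₊=(1.0257,0.6794) cross=42.050; C₋=(3.3681,-6.0842) cross=-42.050
  mode + wants cross > 0 → take C=(1.0257,0.6794) (cross=42.050)
ex = (C−B)/|BC| = (0.4256,0.9049); ey = (-0.9049,0.4256)
P = B + 2.07·ex + 1.02·ey = (-1.1444,-1.5378)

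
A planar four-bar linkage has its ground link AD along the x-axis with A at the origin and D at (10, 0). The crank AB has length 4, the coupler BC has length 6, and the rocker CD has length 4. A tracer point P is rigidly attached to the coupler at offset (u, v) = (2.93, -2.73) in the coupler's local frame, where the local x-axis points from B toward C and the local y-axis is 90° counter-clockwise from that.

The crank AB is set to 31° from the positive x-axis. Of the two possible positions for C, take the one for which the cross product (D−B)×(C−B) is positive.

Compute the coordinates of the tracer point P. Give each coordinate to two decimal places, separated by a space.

A=(0,0), D=(10.00,0)
B = A + 4.00·(cos31°, sin31°) = (3.4287, 2.0602)
|BD| = 6.8867
circle(B,6.00) ∩ circle(D,4.00): a=4.8954, h=3.4691
  candidates: C₊=(9.1377,3.9059) cross=23.891; C₋=(7.0621,-2.7146) cross=-23.891
  mode + wants cross > 0 → take C=(9.1377,3.9059) (cross=23.891)
ex = (C−B)/|BC| = (0.9515,0.3076); ey = (-0.3076,0.9515)
P = B + 2.93·ex + -2.73·ey = (7.0564,0.3639)

7.06 0.36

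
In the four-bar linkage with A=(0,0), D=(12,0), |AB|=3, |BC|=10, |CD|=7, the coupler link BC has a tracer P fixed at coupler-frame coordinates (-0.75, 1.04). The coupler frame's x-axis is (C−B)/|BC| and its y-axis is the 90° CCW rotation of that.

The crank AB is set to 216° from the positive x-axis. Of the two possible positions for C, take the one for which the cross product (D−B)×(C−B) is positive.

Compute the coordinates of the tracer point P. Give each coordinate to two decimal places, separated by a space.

A=(0,0), D=(12.00,0)
B = A + 3.00·(cos216°, sin216°) = (-2.4271, -1.7634)
|BD| = 14.5344
circle(B,10.00) ∩ circle(D,7.00): a=9.0217, h=4.3139
  candidates: C₊=(6.0046,3.6132) cross=62.700; C₋=(7.0513,-4.9508) cross=-62.700
  mode + wants cross > 0 → take C=(6.0046,3.6132) (cross=62.700)
ex = (C−B)/|BC| = (0.8432,0.5377); ey = (-0.5377,0.8432)
P = B + -0.75·ex + 1.04·ey = (-3.6186,-1.2897)

-3.62 -1.29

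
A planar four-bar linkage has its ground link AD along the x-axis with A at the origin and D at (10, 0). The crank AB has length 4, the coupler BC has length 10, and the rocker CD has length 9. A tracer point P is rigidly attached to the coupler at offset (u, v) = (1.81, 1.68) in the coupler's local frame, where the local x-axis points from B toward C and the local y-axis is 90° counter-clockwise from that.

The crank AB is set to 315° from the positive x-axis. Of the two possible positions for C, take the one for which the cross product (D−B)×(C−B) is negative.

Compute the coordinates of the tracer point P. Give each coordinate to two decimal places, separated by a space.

A=(0,0), D=(10.00,0)
B = A + 4.00·(cos315°, sin315°) = (2.8284, -2.8284)
|BD| = 7.7092
circle(B,10.00) ∩ circle(D,9.00): a=5.0869, h=8.6095
  candidates: C₊=(4.4018,7.0470) cross=66.372; C₋=(10.7193,-8.9712) cross=-66.372
  mode - wants cross < 0 → take C=(10.7193,-8.9712) (cross=-66.372)
ex = (C−B)/|BC| = (0.7891,-0.6143); ey = (0.6143,0.7891)
P = B + 1.81·ex + 1.68·ey = (5.2887,-2.6146)

5.29 -2.61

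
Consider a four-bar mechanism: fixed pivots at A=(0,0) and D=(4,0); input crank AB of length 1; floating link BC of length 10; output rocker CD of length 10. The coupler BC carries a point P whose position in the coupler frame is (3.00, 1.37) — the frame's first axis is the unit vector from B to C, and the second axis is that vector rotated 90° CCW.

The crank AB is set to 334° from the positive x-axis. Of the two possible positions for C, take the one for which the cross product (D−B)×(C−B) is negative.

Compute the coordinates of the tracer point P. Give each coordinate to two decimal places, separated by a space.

3.09 -2.90

A=(0,0), D=(4.00,0)
B = A + 1.00·(cos334°, sin334°) = (0.8988, -0.4384)
|BD| = 3.1320
circle(B,10.00) ∩ circle(D,10.00): a=1.5660, h=9.8766
  candidates: C₊=(1.0670,9.5602) cross=30.934; C₋=(3.8318,-9.9986) cross=-30.934
  mode - wants cross < 0 → take C=(3.8318,-9.9986) (cross=-30.934)
ex = (C−B)/|BC| = (0.2933,-0.9560); ey = (0.9560,0.2933)
P = B + 3.00·ex + 1.37·ey = (3.0884,-2.9046)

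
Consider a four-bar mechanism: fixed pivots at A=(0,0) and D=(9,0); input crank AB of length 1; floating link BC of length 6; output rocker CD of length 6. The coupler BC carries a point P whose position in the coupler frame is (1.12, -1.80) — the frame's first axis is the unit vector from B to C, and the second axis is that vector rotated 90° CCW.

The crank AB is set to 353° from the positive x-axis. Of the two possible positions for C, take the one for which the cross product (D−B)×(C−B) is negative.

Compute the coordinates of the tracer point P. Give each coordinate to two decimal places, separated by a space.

A=(0,0), D=(9.00,0)
B = A + 1.00·(cos353°, sin353°) = (0.9925, -0.1219)
|BD| = 8.0084
circle(B,6.00) ∩ circle(D,6.00): a=4.0042, h=4.4684
  candidates: C₊=(4.9283,4.4069) cross=35.785; C₋=(5.0643,-4.5288) cross=-35.785
  mode - wants cross < 0 → take C=(5.0643,-4.5288) (cross=-35.785)
ex = (C−B)/|BC| = (0.6786,-0.7345); ey = (0.7345,0.6786)
P = B + 1.12·ex + -1.80·ey = (0.4305,-2.1660)

0.43 -2.17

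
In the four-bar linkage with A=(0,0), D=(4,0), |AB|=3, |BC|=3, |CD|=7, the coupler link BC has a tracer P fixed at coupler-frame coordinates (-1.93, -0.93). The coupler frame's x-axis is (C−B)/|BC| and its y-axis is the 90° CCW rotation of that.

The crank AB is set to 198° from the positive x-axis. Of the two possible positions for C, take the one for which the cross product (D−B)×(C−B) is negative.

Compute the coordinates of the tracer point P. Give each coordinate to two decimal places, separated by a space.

-4.35 0.61

A=(0,0), D=(4.00,0)
B = A + 3.00·(cos198°, sin198°) = (-2.8532, -0.9271)
|BD| = 6.9156
circle(B,3.00) ∩ circle(D,7.00): a=0.5658, h=2.9462
  candidates: C₊=(-2.6874,2.0684) cross=20.374; C₋=(-1.8976,-3.7708) cross=-20.374
  mode - wants cross < 0 → take C=(-1.8976,-3.7708) (cross=-20.374)
ex = (C−B)/|BC| = (0.3185,-0.9479); ey = (0.9479,0.3185)
P = B + -1.93·ex + -0.93·ey = (-4.3495,0.6062)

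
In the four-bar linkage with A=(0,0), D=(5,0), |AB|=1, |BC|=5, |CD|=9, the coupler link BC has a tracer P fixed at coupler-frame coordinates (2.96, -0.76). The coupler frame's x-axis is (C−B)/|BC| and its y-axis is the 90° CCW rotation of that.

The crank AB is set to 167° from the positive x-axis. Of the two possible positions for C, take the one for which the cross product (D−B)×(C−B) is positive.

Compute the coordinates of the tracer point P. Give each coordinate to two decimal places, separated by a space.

-1.15 3.28

A=(0,0), D=(5.00,0)
B = A + 1.00·(cos167°, sin167°) = (-0.9744, 0.2250)
|BD| = 5.9786
circle(B,5.00) ∩ circle(D,9.00): a=-1.6941, h=4.7043
  candidates: C₊=(-2.4902,4.9896) cross=28.125; C₋=(-2.8442,-4.4122) cross=-28.125
  mode + wants cross > 0 → take C=(-2.4902,4.9896) (cross=28.125)
ex = (C−B)/|BC| = (-0.3032,0.9529); ey = (-0.9529,-0.3032)
P = B + 2.96·ex + -0.76·ey = (-1.1475,3.2761)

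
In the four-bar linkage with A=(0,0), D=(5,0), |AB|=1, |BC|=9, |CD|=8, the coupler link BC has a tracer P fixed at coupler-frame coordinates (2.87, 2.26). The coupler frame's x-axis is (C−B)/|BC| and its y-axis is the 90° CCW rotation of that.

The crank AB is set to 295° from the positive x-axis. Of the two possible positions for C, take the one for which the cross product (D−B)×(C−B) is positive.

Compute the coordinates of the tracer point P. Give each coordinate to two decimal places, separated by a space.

A=(0,0), D=(5.00,0)
B = A + 1.00·(cos295°, sin295°) = (0.4226, -0.9063)
|BD| = 4.6662
circle(B,9.00) ∩ circle(D,8.00): a=4.1547, h=7.9836
  candidates: C₊=(2.9476,7.7322) cross=37.254; C₋=(6.0488,-7.9309) cross=-37.254
  mode + wants cross > 0 → take C=(2.9476,7.7322) (cross=37.254)
ex = (C−B)/|BC| = (0.2806,0.9598); ey = (-0.9598,0.2806)
P = B + 2.87·ex + 2.26·ey = (-0.9414,2.4825)

-0.94 2.48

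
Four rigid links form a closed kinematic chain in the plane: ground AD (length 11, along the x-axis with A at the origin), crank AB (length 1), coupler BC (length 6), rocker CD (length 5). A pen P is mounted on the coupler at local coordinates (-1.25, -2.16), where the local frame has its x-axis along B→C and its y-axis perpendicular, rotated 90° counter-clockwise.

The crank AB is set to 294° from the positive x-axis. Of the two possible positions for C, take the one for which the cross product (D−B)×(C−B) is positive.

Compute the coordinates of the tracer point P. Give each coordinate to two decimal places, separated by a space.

-0.10 -3.36

A=(0,0), D=(11.00,0)
B = A + 1.00·(cos294°, sin294°) = (0.4067, -0.9135)
|BD| = 10.6326
circle(B,6.00) ∩ circle(D,5.00): a=5.8336, h=1.4034
  candidates: C₊=(6.0982,0.9859) cross=14.922; C₋=(6.3393,-1.8105) cross=-14.922
  mode + wants cross > 0 → take C=(6.0982,0.9859) (cross=14.922)
ex = (C−B)/|BC| = (0.9486,0.3166); ey = (-0.3166,0.9486)
P = B + -1.25·ex + -2.16·ey = (-0.0952,-3.3582)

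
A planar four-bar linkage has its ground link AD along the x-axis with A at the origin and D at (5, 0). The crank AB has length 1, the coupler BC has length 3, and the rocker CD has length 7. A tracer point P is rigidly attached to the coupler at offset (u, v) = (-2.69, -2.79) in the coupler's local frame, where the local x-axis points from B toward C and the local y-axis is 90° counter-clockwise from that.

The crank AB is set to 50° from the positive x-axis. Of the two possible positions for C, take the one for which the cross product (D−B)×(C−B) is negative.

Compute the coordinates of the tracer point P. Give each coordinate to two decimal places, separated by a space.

A=(0,0), D=(5.00,0)
B = A + 1.00·(cos50°, sin50°) = (0.6428, 0.7660)
|BD| = 4.4240
circle(B,3.00) ∩ circle(D,7.00): a=-2.3087, h=1.9157
  candidates: C₊=(-1.2994,3.0525) cross=8.475; C₋=(-1.9628,-0.7209) cross=-8.475
  mode - wants cross < 0 → take C=(-1.9628,-0.7209) (cross=-8.475)
ex = (C−B)/|BC| = (-0.8685,-0.4957); ey = (0.4957,-0.8685)
P = B + -2.69·ex + -2.79·ey = (1.5962,4.5225)

1.60 4.52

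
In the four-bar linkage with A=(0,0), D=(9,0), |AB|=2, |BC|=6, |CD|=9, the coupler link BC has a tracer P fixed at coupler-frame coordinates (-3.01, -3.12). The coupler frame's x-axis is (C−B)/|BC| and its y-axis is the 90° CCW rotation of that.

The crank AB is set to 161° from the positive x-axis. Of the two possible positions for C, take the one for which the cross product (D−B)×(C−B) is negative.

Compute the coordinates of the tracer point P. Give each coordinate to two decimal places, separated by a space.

A=(0,0), D=(9.00,0)
B = A + 2.00·(cos161°, sin161°) = (-1.8910, 0.6511)
|BD| = 10.9105
circle(B,6.00) ∩ circle(D,9.00): a=3.3930, h=4.9485
  candidates: C₊=(1.7912,5.3883) cross=53.990; C₋=(1.2006,-4.4910) cross=-53.990
  mode - wants cross < 0 → take C=(1.2006,-4.4910) (cross=-53.990)
ex = (C−B)/|BC| = (0.5153,-0.8570); ey = (0.8570,0.5153)
P = B + -3.01·ex + -3.12·ey = (-6.1159,1.6231)

-6.12 1.62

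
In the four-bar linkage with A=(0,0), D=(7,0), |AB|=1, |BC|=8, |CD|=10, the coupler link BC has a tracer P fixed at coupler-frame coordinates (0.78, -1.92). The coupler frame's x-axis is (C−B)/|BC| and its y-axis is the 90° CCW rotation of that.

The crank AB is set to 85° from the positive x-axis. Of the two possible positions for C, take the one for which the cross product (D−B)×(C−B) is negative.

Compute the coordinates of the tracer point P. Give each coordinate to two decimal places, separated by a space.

A=(0,0), D=(7.00,0)
B = A + 1.00·(cos85°, sin85°) = (0.0872, 0.9962)
|BD| = 6.9843
circle(B,8.00) ∩ circle(D,10.00): a=0.9149, h=7.9475
  candidates: C₊=(2.1263,8.7320) cross=55.507; C₋=(-0.1409,-7.0006) cross=-55.507
  mode - wants cross < 0 → take C=(-0.1409,-7.0006) (cross=-55.507)
ex = (C−B)/|BC| = (-0.0285,-0.9996); ey = (0.9996,-0.0285)
P = B + 0.78·ex + -1.92·ey = (-1.8543,0.2712)

-1.85 0.27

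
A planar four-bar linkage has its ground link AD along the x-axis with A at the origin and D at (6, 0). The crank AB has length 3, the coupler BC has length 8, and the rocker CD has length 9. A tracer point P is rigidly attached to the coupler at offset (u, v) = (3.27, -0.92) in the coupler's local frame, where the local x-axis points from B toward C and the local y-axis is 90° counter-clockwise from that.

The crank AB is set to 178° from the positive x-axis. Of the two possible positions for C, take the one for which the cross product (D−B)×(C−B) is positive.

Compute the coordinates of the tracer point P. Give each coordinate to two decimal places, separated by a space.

A=(0,0), D=(6.00,0)
B = A + 3.00·(cos178°, sin178°) = (-2.9982, 0.1047)
|BD| = 8.9988
circle(B,8.00) ∩ circle(D,9.00): a=3.5548, h=7.1668
  candidates: C₊=(0.6398,7.2297) cross=64.493; C₋=(0.4730,-7.1030) cross=-64.493
  mode + wants cross > 0 → take C=(0.6398,7.2297) (cross=64.493)
ex = (C−B)/|BC| = (0.4547,0.8906); ey = (-0.8906,0.4547)
P = B + 3.27·ex + -0.92·ey = (-0.6918,2.5987)

-0.69 2.60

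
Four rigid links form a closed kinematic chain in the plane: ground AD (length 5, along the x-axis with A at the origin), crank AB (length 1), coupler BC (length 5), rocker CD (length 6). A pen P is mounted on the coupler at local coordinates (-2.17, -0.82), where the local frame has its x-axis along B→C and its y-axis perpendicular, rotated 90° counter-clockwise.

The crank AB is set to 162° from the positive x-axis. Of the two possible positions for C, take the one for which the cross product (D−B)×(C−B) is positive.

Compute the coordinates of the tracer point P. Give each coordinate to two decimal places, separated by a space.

A=(0,0), D=(5.00,0)
B = A + 1.00·(cos162°, sin162°) = (-0.9511, 0.3090)
|BD| = 5.9591
circle(B,5.00) ∩ circle(D,6.00): a=2.0566, h=4.5575
  candidates: C₊=(1.3391,4.7537) cross=27.158; C₋=(0.8664,-4.3490) cross=-27.158
  mode + wants cross > 0 → take C=(1.3391,4.7537) (cross=27.158)
ex = (C−B)/|BC| = (0.4580,0.8889); ey = (-0.8889,0.4580)
P = B + -2.17·ex + -0.82·ey = (-1.2160,-1.9956)

-1.22 -2.00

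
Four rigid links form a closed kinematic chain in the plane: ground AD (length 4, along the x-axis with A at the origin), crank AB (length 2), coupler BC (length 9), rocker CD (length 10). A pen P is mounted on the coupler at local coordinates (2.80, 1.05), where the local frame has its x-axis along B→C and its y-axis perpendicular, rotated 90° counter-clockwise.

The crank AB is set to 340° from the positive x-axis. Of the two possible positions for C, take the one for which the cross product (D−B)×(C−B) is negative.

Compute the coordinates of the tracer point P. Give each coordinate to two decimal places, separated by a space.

2.80 -3.53

A=(0,0), D=(4.00,0)
B = A + 2.00·(cos340°, sin340°) = (1.8794, -0.6840)
|BD| = 2.2282
circle(B,9.00) ∩ circle(D,10.00): a=-3.1494, h=8.4310
  candidates: C₊=(-3.7062,6.3730) cross=18.786; C₋=(1.4703,-9.6747) cross=-18.786
  mode - wants cross < 0 → take C=(1.4703,-9.6747) (cross=-18.786)
ex = (C−B)/|BC| = (-0.0455,-0.9990); ey = (0.9990,-0.0455)
P = B + 2.80·ex + 1.05·ey = (2.8010,-3.5289)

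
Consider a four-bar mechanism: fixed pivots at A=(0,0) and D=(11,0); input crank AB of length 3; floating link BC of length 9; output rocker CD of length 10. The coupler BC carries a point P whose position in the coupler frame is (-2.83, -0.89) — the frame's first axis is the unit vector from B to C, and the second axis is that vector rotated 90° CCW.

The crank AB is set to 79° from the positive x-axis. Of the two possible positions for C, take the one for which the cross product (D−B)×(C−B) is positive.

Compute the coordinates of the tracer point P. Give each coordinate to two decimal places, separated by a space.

-0.85 0.34

A=(0,0), D=(11.00,0)
B = A + 3.00·(cos79°, sin79°) = (0.5724, 2.9449)
|BD| = 10.8354
circle(B,9.00) ∩ circle(D,10.00): a=4.5410, h=7.7704
  candidates: C₊=(7.0543,9.1887) cross=84.196; C₋=(2.8306,-5.7672) cross=-84.196
  mode + wants cross > 0 → take C=(7.0543,9.1887) (cross=84.196)
ex = (C−B)/|BC| = (0.7202,0.6938); ey = (-0.6938,0.7202)
P = B + -2.83·ex + -0.89·ey = (-0.8483,0.3406)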